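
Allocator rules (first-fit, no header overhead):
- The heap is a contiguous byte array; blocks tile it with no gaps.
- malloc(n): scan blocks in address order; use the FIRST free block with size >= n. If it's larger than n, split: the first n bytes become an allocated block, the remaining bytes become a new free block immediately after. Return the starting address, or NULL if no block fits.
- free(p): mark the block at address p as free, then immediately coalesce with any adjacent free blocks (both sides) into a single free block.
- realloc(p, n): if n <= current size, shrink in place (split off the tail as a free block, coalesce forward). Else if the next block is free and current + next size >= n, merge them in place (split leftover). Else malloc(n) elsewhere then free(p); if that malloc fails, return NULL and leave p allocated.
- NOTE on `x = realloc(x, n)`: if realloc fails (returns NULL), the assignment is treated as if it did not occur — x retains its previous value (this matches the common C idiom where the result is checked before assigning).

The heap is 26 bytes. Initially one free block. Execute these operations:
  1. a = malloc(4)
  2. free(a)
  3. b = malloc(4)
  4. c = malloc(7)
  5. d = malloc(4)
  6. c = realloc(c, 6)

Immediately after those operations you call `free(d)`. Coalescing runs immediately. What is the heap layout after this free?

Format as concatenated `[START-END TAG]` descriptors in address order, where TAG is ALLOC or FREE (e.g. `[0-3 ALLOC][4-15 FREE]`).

Answer: [0-3 ALLOC][4-9 ALLOC][10-25 FREE]

Derivation:
Op 1: a = malloc(4) -> a = 0; heap: [0-3 ALLOC][4-25 FREE]
Op 2: free(a) -> (freed a); heap: [0-25 FREE]
Op 3: b = malloc(4) -> b = 0; heap: [0-3 ALLOC][4-25 FREE]
Op 4: c = malloc(7) -> c = 4; heap: [0-3 ALLOC][4-10 ALLOC][11-25 FREE]
Op 5: d = malloc(4) -> d = 11; heap: [0-3 ALLOC][4-10 ALLOC][11-14 ALLOC][15-25 FREE]
Op 6: c = realloc(c, 6) -> c = 4; heap: [0-3 ALLOC][4-9 ALLOC][10-10 FREE][11-14 ALLOC][15-25 FREE]
free(d): d = 11 -> block [11-14 ALLOC]; mark free, coalesce with adjacent free neighbors -> [0-3 ALLOC][4-9 ALLOC][10-25 FREE]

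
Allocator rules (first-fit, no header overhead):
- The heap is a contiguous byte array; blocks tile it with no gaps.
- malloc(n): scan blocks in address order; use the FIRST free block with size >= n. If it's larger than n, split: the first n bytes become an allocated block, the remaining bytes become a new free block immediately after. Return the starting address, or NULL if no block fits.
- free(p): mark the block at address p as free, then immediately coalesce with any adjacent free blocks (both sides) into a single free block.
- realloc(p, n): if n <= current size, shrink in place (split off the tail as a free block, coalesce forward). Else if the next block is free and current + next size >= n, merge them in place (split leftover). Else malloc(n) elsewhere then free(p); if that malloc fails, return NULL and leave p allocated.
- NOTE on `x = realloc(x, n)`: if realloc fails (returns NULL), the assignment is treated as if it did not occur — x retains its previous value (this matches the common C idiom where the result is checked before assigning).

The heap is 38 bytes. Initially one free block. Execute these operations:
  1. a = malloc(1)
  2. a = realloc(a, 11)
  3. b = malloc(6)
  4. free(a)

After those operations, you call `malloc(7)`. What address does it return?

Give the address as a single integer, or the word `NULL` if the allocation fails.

Answer: 0

Derivation:
Op 1: a = malloc(1) -> a = 0; heap: [0-0 ALLOC][1-37 FREE]
Op 2: a = realloc(a, 11) -> a = 0; heap: [0-10 ALLOC][11-37 FREE]
Op 3: b = malloc(6) -> b = 11; heap: [0-10 ALLOC][11-16 ALLOC][17-37 FREE]
Op 4: free(a) -> (freed a); heap: [0-10 FREE][11-16 ALLOC][17-37 FREE]
malloc(7): first-fit scan over [0-10 FREE][11-16 ALLOC][17-37 FREE] -> 0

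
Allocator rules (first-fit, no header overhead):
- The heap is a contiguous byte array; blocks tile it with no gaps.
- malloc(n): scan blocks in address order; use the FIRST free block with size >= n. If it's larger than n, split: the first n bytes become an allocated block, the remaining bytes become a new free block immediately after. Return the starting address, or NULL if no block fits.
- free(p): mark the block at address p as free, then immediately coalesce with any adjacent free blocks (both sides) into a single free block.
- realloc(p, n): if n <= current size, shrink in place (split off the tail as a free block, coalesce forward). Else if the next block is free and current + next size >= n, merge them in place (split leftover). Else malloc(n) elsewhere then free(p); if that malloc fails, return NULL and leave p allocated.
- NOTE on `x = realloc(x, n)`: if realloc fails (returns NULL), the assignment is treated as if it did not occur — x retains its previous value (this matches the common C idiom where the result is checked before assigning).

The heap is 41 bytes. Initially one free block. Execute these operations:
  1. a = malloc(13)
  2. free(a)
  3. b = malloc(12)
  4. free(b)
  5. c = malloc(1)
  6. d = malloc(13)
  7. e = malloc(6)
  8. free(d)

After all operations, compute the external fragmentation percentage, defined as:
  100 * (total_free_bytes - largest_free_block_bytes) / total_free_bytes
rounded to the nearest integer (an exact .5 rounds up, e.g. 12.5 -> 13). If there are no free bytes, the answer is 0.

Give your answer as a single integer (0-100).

Answer: 38

Derivation:
Op 1: a = malloc(13) -> a = 0; heap: [0-12 ALLOC][13-40 FREE]
Op 2: free(a) -> (freed a); heap: [0-40 FREE]
Op 3: b = malloc(12) -> b = 0; heap: [0-11 ALLOC][12-40 FREE]
Op 4: free(b) -> (freed b); heap: [0-40 FREE]
Op 5: c = malloc(1) -> c = 0; heap: [0-0 ALLOC][1-40 FREE]
Op 6: d = malloc(13) -> d = 1; heap: [0-0 ALLOC][1-13 ALLOC][14-40 FREE]
Op 7: e = malloc(6) -> e = 14; heap: [0-0 ALLOC][1-13 ALLOC][14-19 ALLOC][20-40 FREE]
Op 8: free(d) -> (freed d); heap: [0-0 ALLOC][1-13 FREE][14-19 ALLOC][20-40 FREE]
Free blocks: [13 21] total_free=34 largest=21 -> 100*(34-21)/34 = 1300/34 ≈ 38.235 -> rounds to 38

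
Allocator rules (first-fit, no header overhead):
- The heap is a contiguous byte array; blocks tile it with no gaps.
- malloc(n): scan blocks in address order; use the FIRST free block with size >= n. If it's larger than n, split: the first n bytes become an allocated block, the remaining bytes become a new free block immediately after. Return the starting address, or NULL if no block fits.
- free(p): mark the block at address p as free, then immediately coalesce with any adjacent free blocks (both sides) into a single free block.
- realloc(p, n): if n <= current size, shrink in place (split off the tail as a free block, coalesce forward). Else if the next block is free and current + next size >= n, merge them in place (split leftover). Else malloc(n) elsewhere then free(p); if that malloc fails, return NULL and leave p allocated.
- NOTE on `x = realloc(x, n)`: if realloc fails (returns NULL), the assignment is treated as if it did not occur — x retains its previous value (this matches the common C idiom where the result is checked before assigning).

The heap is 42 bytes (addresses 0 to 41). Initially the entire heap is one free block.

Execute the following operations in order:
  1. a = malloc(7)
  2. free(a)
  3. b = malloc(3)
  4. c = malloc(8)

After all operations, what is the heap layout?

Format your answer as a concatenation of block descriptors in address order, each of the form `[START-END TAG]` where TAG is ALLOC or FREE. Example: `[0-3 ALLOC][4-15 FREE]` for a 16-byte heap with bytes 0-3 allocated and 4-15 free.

Answer: [0-2 ALLOC][3-10 ALLOC][11-41 FREE]

Derivation:
Op 1: a = malloc(7) -> a = 0; heap: [0-6 ALLOC][7-41 FREE]
Op 2: free(a) -> (freed a); heap: [0-41 FREE]
Op 3: b = malloc(3) -> b = 0; heap: [0-2 ALLOC][3-41 FREE]
Op 4: c = malloc(8) -> c = 3; heap: [0-2 ALLOC][3-10 ALLOC][11-41 FREE]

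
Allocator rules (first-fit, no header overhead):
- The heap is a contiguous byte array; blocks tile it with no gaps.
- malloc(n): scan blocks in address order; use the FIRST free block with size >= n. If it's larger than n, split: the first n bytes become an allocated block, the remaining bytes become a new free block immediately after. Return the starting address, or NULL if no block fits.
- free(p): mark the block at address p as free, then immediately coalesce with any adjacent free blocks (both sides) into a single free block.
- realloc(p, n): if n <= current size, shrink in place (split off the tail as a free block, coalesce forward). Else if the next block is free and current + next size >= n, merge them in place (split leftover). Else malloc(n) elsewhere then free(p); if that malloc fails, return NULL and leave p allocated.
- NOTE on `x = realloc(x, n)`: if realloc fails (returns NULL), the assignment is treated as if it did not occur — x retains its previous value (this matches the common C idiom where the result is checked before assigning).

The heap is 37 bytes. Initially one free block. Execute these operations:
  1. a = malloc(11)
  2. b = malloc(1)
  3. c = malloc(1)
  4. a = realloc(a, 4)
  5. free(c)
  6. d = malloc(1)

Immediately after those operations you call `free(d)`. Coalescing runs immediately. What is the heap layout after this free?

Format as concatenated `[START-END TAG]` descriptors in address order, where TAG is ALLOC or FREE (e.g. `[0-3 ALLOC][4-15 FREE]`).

Answer: [0-3 ALLOC][4-10 FREE][11-11 ALLOC][12-36 FREE]

Derivation:
Op 1: a = malloc(11) -> a = 0; heap: [0-10 ALLOC][11-36 FREE]
Op 2: b = malloc(1) -> b = 11; heap: [0-10 ALLOC][11-11 ALLOC][12-36 FREE]
Op 3: c = malloc(1) -> c = 12; heap: [0-10 ALLOC][11-11 ALLOC][12-12 ALLOC][13-36 FREE]
Op 4: a = realloc(a, 4) -> a = 0; heap: [0-3 ALLOC][4-10 FREE][11-11 ALLOC][12-12 ALLOC][13-36 FREE]
Op 5: free(c) -> (freed c); heap: [0-3 ALLOC][4-10 FREE][11-11 ALLOC][12-36 FREE]
Op 6: d = malloc(1) -> d = 4; heap: [0-3 ALLOC][4-4 ALLOC][5-10 FREE][11-11 ALLOC][12-36 FREE]
free(d): d = 4 -> block [4-4 ALLOC]; mark free, coalesce with adjacent free neighbors -> [0-3 ALLOC][4-10 FREE][11-11 ALLOC][12-36 FREE]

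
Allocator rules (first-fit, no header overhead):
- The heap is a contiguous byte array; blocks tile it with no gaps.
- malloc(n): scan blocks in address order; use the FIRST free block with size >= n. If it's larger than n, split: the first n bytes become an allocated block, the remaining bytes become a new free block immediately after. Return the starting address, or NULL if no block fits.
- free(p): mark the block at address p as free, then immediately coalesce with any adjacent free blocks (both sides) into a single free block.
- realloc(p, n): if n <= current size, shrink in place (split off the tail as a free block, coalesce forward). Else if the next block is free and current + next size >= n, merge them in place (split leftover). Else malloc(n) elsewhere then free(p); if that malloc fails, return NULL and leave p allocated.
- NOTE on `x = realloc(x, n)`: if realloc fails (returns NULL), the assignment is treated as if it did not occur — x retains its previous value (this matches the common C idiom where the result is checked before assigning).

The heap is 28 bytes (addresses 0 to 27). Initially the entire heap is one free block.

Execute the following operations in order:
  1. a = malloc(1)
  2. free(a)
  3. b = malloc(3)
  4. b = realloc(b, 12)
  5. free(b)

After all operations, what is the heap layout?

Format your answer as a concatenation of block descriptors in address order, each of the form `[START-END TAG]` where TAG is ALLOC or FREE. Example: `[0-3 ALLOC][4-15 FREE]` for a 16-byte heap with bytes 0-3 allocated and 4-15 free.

Answer: [0-27 FREE]

Derivation:
Op 1: a = malloc(1) -> a = 0; heap: [0-0 ALLOC][1-27 FREE]
Op 2: free(a) -> (freed a); heap: [0-27 FREE]
Op 3: b = malloc(3) -> b = 0; heap: [0-2 ALLOC][3-27 FREE]
Op 4: b = realloc(b, 12) -> b = 0; heap: [0-11 ALLOC][12-27 FREE]
Op 5: free(b) -> (freed b); heap: [0-27 FREE]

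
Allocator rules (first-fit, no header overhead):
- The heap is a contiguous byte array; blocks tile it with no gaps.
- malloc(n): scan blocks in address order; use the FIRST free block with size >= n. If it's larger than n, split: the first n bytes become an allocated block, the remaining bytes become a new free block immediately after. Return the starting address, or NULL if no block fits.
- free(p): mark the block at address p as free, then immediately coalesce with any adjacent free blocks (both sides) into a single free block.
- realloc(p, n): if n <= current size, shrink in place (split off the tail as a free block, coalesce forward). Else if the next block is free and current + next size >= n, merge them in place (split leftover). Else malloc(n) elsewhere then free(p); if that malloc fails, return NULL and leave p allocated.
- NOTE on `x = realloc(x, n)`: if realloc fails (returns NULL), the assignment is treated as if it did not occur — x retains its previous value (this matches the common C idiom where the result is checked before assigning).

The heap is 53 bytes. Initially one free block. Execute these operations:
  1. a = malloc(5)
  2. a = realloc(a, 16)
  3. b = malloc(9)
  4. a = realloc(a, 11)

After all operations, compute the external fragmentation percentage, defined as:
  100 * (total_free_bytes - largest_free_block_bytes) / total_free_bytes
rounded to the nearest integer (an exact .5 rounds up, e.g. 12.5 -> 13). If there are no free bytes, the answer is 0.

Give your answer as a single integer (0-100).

Op 1: a = malloc(5) -> a = 0; heap: [0-4 ALLOC][5-52 FREE]
Op 2: a = realloc(a, 16) -> a = 0; heap: [0-15 ALLOC][16-52 FREE]
Op 3: b = malloc(9) -> b = 16; heap: [0-15 ALLOC][16-24 ALLOC][25-52 FREE]
Op 4: a = realloc(a, 11) -> a = 0; heap: [0-10 ALLOC][11-15 FREE][16-24 ALLOC][25-52 FREE]
Free blocks: [5 28] total_free=33 largest=28 -> 100*(33-28)/33 = 500/33 ≈ 15.152 -> rounds to 15

Answer: 15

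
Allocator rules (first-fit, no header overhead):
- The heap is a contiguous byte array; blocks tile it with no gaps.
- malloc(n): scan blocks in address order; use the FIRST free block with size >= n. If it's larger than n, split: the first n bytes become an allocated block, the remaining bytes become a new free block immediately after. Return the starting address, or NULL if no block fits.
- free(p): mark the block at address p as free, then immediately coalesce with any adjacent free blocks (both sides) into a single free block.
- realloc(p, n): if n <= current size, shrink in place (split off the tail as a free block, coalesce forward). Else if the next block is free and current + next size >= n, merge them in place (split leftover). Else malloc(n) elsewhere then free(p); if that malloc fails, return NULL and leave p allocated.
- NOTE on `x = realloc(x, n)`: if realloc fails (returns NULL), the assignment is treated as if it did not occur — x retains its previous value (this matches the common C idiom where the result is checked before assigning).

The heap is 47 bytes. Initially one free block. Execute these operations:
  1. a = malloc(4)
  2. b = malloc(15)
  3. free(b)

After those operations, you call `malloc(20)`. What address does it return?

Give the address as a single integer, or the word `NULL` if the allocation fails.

Answer: 4

Derivation:
Op 1: a = malloc(4) -> a = 0; heap: [0-3 ALLOC][4-46 FREE]
Op 2: b = malloc(15) -> b = 4; heap: [0-3 ALLOC][4-18 ALLOC][19-46 FREE]
Op 3: free(b) -> (freed b); heap: [0-3 ALLOC][4-46 FREE]
malloc(20): first-fit scan over [0-3 ALLOC][4-46 FREE] -> 4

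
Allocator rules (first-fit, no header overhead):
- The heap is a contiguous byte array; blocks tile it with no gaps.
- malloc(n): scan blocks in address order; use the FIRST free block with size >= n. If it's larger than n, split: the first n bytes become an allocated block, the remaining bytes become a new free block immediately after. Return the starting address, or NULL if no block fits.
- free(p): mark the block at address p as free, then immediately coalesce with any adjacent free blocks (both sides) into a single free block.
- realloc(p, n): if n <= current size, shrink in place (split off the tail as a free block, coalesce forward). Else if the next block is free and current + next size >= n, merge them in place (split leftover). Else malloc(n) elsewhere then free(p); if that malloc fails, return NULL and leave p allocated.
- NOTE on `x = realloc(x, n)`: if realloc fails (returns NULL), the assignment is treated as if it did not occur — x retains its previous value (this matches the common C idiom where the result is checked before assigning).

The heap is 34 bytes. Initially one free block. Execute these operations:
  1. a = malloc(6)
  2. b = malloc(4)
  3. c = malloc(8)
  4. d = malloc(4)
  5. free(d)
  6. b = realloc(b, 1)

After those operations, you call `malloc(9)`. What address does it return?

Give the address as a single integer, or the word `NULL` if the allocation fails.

Op 1: a = malloc(6) -> a = 0; heap: [0-5 ALLOC][6-33 FREE]
Op 2: b = malloc(4) -> b = 6; heap: [0-5 ALLOC][6-9 ALLOC][10-33 FREE]
Op 3: c = malloc(8) -> c = 10; heap: [0-5 ALLOC][6-9 ALLOC][10-17 ALLOC][18-33 FREE]
Op 4: d = malloc(4) -> d = 18; heap: [0-5 ALLOC][6-9 ALLOC][10-17 ALLOC][18-21 ALLOC][22-33 FREE]
Op 5: free(d) -> (freed d); heap: [0-5 ALLOC][6-9 ALLOC][10-17 ALLOC][18-33 FREE]
Op 6: b = realloc(b, 1) -> b = 6; heap: [0-5 ALLOC][6-6 ALLOC][7-9 FREE][10-17 ALLOC][18-33 FREE]
malloc(9): first-fit scan over [0-5 ALLOC][6-6 ALLOC][7-9 FREE][10-17 ALLOC][18-33 FREE] -> 18

Answer: 18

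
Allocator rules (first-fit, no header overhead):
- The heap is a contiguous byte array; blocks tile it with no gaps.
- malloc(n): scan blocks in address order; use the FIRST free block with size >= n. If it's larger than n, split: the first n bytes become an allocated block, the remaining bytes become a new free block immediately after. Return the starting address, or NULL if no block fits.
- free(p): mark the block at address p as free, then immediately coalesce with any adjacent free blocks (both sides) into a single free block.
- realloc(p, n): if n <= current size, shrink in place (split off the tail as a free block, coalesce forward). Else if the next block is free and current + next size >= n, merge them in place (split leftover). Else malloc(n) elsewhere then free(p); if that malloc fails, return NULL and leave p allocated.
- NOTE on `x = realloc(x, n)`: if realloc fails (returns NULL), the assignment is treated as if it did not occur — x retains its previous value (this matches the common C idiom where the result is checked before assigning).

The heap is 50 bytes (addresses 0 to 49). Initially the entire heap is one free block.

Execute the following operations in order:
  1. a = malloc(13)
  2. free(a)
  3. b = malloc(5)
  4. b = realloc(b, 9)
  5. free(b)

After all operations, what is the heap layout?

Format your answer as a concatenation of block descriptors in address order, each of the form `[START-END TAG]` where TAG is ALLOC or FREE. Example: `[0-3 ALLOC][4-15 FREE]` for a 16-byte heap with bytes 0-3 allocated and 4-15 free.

Answer: [0-49 FREE]

Derivation:
Op 1: a = malloc(13) -> a = 0; heap: [0-12 ALLOC][13-49 FREE]
Op 2: free(a) -> (freed a); heap: [0-49 FREE]
Op 3: b = malloc(5) -> b = 0; heap: [0-4 ALLOC][5-49 FREE]
Op 4: b = realloc(b, 9) -> b = 0; heap: [0-8 ALLOC][9-49 FREE]
Op 5: free(b) -> (freed b); heap: [0-49 FREE]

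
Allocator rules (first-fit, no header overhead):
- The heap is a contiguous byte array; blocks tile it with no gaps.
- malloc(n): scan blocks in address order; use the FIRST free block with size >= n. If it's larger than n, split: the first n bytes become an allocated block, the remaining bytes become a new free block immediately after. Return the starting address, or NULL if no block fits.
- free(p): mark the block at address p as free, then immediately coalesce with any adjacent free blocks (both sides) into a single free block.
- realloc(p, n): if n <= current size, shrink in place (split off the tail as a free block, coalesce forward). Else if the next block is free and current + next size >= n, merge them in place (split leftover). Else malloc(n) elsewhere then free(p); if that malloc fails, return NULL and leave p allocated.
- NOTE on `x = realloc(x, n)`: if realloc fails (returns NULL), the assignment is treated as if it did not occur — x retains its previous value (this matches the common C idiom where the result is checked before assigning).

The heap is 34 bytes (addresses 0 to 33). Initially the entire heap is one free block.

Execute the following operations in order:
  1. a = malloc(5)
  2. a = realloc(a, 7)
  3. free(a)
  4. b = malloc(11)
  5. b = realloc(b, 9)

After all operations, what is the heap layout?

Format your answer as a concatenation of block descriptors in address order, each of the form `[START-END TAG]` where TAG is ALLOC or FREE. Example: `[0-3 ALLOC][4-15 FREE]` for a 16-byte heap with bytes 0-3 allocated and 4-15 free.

Op 1: a = malloc(5) -> a = 0; heap: [0-4 ALLOC][5-33 FREE]
Op 2: a = realloc(a, 7) -> a = 0; heap: [0-6 ALLOC][7-33 FREE]
Op 3: free(a) -> (freed a); heap: [0-33 FREE]
Op 4: b = malloc(11) -> b = 0; heap: [0-10 ALLOC][11-33 FREE]
Op 5: b = realloc(b, 9) -> b = 0; heap: [0-8 ALLOC][9-33 FREE]

Answer: [0-8 ALLOC][9-33 FREE]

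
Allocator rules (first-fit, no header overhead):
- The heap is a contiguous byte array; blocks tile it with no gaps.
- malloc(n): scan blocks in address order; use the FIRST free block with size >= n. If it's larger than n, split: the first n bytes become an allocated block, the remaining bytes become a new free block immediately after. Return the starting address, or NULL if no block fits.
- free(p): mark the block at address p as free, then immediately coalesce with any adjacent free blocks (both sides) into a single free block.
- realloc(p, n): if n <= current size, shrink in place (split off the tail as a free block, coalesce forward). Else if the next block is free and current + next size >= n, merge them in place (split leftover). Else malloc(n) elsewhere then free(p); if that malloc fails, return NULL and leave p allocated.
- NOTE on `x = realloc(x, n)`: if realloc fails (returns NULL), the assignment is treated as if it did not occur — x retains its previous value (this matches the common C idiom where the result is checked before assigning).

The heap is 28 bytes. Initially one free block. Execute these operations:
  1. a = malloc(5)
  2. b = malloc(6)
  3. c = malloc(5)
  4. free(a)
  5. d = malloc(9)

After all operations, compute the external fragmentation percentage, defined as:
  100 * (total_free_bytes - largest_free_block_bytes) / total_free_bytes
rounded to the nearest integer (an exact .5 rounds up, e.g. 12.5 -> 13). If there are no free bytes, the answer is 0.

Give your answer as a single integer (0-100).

Op 1: a = malloc(5) -> a = 0; heap: [0-4 ALLOC][5-27 FREE]
Op 2: b = malloc(6) -> b = 5; heap: [0-4 ALLOC][5-10 ALLOC][11-27 FREE]
Op 3: c = malloc(5) -> c = 11; heap: [0-4 ALLOC][5-10 ALLOC][11-15 ALLOC][16-27 FREE]
Op 4: free(a) -> (freed a); heap: [0-4 FREE][5-10 ALLOC][11-15 ALLOC][16-27 FREE]
Op 5: d = malloc(9) -> d = 16; heap: [0-4 FREE][5-10 ALLOC][11-15 ALLOC][16-24 ALLOC][25-27 FREE]
Free blocks: [5 3] total_free=8 largest=5 -> 100*(8-5)/8 = 300/8 = 37.5 -> rounds to 38

Answer: 38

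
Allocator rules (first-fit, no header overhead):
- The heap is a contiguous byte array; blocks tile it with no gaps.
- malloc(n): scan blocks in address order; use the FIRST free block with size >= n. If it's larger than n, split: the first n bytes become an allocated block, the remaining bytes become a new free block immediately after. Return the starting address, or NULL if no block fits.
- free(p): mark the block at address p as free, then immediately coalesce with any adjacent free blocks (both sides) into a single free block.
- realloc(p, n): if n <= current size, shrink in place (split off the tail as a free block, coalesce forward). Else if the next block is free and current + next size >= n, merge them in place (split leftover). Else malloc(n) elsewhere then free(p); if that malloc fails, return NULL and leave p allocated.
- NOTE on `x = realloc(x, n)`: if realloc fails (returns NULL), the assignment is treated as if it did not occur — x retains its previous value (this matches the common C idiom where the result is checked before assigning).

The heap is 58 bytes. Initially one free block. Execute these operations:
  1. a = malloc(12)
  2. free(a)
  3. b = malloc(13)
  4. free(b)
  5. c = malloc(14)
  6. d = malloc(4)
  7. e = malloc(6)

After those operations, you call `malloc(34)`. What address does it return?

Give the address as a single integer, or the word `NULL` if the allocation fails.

Op 1: a = malloc(12) -> a = 0; heap: [0-11 ALLOC][12-57 FREE]
Op 2: free(a) -> (freed a); heap: [0-57 FREE]
Op 3: b = malloc(13) -> b = 0; heap: [0-12 ALLOC][13-57 FREE]
Op 4: free(b) -> (freed b); heap: [0-57 FREE]
Op 5: c = malloc(14) -> c = 0; heap: [0-13 ALLOC][14-57 FREE]
Op 6: d = malloc(4) -> d = 14; heap: [0-13 ALLOC][14-17 ALLOC][18-57 FREE]
Op 7: e = malloc(6) -> e = 18; heap: [0-13 ALLOC][14-17 ALLOC][18-23 ALLOC][24-57 FREE]
malloc(34): first-fit scan over [0-13 ALLOC][14-17 ALLOC][18-23 ALLOC][24-57 FREE] -> 24

Answer: 24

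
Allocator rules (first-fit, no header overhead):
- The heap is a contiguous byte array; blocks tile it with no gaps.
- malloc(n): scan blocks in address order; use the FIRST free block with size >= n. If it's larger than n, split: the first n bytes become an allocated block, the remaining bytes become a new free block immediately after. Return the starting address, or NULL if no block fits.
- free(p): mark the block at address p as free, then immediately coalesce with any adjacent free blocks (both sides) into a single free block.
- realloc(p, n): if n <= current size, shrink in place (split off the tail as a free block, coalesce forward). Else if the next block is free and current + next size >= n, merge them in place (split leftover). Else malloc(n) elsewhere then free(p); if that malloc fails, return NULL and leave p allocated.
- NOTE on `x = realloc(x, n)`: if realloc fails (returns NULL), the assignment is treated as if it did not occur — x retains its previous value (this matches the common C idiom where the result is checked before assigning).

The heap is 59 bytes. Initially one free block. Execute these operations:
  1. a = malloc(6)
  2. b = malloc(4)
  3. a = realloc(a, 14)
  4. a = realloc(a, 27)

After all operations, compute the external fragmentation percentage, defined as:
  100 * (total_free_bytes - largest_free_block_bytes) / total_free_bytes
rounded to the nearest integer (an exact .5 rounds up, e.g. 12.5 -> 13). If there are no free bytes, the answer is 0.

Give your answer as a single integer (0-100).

Op 1: a = malloc(6) -> a = 0; heap: [0-5 ALLOC][6-58 FREE]
Op 2: b = malloc(4) -> b = 6; heap: [0-5 ALLOC][6-9 ALLOC][10-58 FREE]
Op 3: a = realloc(a, 14) -> a = 10; heap: [0-5 FREE][6-9 ALLOC][10-23 ALLOC][24-58 FREE]
Op 4: a = realloc(a, 27) -> a = 10; heap: [0-5 FREE][6-9 ALLOC][10-36 ALLOC][37-58 FREE]
Free blocks: [6 22] total_free=28 largest=22 -> 100*(28-22)/28 = 600/28 ≈ 21.429 -> rounds to 21

Answer: 21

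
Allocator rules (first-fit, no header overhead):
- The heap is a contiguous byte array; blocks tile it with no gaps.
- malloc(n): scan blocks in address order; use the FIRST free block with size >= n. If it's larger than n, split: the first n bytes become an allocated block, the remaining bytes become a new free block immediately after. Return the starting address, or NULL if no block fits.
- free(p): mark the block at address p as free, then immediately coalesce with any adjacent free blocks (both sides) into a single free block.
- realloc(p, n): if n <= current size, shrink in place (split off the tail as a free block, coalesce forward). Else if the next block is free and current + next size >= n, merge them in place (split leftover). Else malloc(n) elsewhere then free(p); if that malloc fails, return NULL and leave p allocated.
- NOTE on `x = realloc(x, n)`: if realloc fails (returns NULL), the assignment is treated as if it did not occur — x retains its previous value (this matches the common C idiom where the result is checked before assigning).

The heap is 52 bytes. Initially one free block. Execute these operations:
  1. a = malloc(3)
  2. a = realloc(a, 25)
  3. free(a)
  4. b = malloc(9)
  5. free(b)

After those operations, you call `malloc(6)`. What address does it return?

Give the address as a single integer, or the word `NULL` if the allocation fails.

Op 1: a = malloc(3) -> a = 0; heap: [0-2 ALLOC][3-51 FREE]
Op 2: a = realloc(a, 25) -> a = 0; heap: [0-24 ALLOC][25-51 FREE]
Op 3: free(a) -> (freed a); heap: [0-51 FREE]
Op 4: b = malloc(9) -> b = 0; heap: [0-8 ALLOC][9-51 FREE]
Op 5: free(b) -> (freed b); heap: [0-51 FREE]
malloc(6): first-fit scan over [0-51 FREE] -> 0

Answer: 0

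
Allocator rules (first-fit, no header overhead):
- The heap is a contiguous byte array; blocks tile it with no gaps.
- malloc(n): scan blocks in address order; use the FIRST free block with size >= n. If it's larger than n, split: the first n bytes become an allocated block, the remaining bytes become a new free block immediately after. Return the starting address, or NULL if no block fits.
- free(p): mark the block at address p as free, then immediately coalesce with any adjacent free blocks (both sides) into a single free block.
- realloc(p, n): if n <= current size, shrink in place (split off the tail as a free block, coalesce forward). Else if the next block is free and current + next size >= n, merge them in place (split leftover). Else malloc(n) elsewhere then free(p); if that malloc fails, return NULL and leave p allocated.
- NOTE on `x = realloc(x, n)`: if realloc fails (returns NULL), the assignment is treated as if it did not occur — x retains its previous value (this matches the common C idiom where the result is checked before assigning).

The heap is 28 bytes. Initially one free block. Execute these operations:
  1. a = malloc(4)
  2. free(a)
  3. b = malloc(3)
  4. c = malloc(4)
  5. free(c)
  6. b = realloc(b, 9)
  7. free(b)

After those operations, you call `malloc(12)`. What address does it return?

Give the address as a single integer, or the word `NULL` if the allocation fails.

Answer: 0

Derivation:
Op 1: a = malloc(4) -> a = 0; heap: [0-3 ALLOC][4-27 FREE]
Op 2: free(a) -> (freed a); heap: [0-27 FREE]
Op 3: b = malloc(3) -> b = 0; heap: [0-2 ALLOC][3-27 FREE]
Op 4: c = malloc(4) -> c = 3; heap: [0-2 ALLOC][3-6 ALLOC][7-27 FREE]
Op 5: free(c) -> (freed c); heap: [0-2 ALLOC][3-27 FREE]
Op 6: b = realloc(b, 9) -> b = 0; heap: [0-8 ALLOC][9-27 FREE]
Op 7: free(b) -> (freed b); heap: [0-27 FREE]
malloc(12): first-fit scan over [0-27 FREE] -> 0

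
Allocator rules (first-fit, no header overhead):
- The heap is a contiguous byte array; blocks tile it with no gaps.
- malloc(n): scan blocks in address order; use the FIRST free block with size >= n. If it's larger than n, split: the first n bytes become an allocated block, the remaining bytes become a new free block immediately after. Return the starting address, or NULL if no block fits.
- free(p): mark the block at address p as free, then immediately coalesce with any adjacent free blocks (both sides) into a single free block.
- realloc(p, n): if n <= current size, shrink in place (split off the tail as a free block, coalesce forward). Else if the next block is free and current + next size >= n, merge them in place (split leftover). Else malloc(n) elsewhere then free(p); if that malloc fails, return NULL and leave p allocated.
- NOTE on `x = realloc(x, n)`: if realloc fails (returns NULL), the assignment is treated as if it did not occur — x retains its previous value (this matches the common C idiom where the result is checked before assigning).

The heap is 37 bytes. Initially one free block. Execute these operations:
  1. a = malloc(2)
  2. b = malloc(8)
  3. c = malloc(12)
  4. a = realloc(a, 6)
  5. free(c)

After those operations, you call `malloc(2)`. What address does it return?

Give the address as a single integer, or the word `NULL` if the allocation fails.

Answer: 0

Derivation:
Op 1: a = malloc(2) -> a = 0; heap: [0-1 ALLOC][2-36 FREE]
Op 2: b = malloc(8) -> b = 2; heap: [0-1 ALLOC][2-9 ALLOC][10-36 FREE]
Op 3: c = malloc(12) -> c = 10; heap: [0-1 ALLOC][2-9 ALLOC][10-21 ALLOC][22-36 FREE]
Op 4: a = realloc(a, 6) -> a = 22; heap: [0-1 FREE][2-9 ALLOC][10-21 ALLOC][22-27 ALLOC][28-36 FREE]
Op 5: free(c) -> (freed c); heap: [0-1 FREE][2-9 ALLOC][10-21 FREE][22-27 ALLOC][28-36 FREE]
malloc(2): first-fit scan over [0-1 FREE][2-9 ALLOC][10-21 FREE][22-27 ALLOC][28-36 FREE] -> 0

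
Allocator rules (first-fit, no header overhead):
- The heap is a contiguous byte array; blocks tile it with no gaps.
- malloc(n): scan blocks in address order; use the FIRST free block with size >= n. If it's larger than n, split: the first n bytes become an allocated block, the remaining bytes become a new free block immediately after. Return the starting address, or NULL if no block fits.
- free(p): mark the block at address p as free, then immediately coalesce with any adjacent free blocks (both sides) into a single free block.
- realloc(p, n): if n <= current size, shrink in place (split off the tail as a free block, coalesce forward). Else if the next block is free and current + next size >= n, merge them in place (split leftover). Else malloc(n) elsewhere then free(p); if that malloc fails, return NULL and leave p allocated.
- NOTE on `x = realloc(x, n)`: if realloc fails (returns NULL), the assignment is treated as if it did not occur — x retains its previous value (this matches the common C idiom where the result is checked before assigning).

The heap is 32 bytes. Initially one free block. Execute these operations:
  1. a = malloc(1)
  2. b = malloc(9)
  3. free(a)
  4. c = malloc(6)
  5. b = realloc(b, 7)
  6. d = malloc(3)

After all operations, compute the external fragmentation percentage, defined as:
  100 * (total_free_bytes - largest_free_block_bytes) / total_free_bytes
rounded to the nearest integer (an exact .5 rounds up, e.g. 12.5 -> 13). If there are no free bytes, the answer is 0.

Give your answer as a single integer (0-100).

Op 1: a = malloc(1) -> a = 0; heap: [0-0 ALLOC][1-31 FREE]
Op 2: b = malloc(9) -> b = 1; heap: [0-0 ALLOC][1-9 ALLOC][10-31 FREE]
Op 3: free(a) -> (freed a); heap: [0-0 FREE][1-9 ALLOC][10-31 FREE]
Op 4: c = malloc(6) -> c = 10; heap: [0-0 FREE][1-9 ALLOC][10-15 ALLOC][16-31 FREE]
Op 5: b = realloc(b, 7) -> b = 1; heap: [0-0 FREE][1-7 ALLOC][8-9 FREE][10-15 ALLOC][16-31 FREE]
Op 6: d = malloc(3) -> d = 16; heap: [0-0 FREE][1-7 ALLOC][8-9 FREE][10-15 ALLOC][16-18 ALLOC][19-31 FREE]
Free blocks: [1 2 13] total_free=16 largest=13 -> 100*(16-13)/16 = 300/16 = 18.75 -> rounds to 19

Answer: 19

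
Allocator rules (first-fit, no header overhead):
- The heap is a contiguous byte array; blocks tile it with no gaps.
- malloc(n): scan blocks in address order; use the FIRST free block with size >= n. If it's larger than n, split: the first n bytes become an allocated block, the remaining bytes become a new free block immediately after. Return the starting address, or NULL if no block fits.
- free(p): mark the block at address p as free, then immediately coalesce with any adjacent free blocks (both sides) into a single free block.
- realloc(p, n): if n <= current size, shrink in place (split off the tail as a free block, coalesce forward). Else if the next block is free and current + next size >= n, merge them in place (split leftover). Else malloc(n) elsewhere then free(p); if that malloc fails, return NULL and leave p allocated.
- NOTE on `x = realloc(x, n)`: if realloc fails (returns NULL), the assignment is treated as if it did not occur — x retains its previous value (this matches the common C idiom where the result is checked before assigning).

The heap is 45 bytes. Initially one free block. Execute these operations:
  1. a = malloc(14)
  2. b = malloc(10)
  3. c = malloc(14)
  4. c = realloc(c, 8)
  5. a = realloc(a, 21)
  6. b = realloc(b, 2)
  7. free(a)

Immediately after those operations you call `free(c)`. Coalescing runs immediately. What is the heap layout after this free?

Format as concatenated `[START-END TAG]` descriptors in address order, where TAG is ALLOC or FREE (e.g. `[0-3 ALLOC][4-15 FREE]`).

Answer: [0-13 FREE][14-15 ALLOC][16-44 FREE]

Derivation:
Op 1: a = malloc(14) -> a = 0; heap: [0-13 ALLOC][14-44 FREE]
Op 2: b = malloc(10) -> b = 14; heap: [0-13 ALLOC][14-23 ALLOC][24-44 FREE]
Op 3: c = malloc(14) -> c = 24; heap: [0-13 ALLOC][14-23 ALLOC][24-37 ALLOC][38-44 FREE]
Op 4: c = realloc(c, 8) -> c = 24; heap: [0-13 ALLOC][14-23 ALLOC][24-31 ALLOC][32-44 FREE]
Op 5: a = realloc(a, 21) -> NULL (a unchanged); heap: [0-13 ALLOC][14-23 ALLOC][24-31 ALLOC][32-44 FREE]
Op 6: b = realloc(b, 2) -> b = 14; heap: [0-13 ALLOC][14-15 ALLOC][16-23 FREE][24-31 ALLOC][32-44 FREE]
Op 7: free(a) -> (freed a); heap: [0-13 FREE][14-15 ALLOC][16-23 FREE][24-31 ALLOC][32-44 FREE]
free(c): c = 24 -> block [24-31 ALLOC]; mark free, coalesce with adjacent free neighbors -> [0-13 FREE][14-15 ALLOC][16-44 FREE]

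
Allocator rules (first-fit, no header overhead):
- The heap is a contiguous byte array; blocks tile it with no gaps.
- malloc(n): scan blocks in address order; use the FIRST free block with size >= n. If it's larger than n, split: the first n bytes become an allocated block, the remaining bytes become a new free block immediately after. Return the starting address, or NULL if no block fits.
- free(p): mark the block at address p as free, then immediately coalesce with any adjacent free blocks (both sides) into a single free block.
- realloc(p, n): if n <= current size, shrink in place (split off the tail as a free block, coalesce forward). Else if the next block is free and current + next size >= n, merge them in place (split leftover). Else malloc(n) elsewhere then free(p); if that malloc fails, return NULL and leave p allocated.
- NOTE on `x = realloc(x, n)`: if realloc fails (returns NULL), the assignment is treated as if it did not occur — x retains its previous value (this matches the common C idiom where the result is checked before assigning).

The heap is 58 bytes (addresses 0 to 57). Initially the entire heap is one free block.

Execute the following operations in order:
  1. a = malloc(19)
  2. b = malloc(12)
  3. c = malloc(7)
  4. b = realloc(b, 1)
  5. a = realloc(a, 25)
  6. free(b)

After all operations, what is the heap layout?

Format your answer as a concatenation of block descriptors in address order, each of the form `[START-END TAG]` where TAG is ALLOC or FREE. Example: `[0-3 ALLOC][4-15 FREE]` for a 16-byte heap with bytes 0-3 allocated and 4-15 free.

Answer: [0-18 ALLOC][19-30 FREE][31-37 ALLOC][38-57 FREE]

Derivation:
Op 1: a = malloc(19) -> a = 0; heap: [0-18 ALLOC][19-57 FREE]
Op 2: b = malloc(12) -> b = 19; heap: [0-18 ALLOC][19-30 ALLOC][31-57 FREE]
Op 3: c = malloc(7) -> c = 31; heap: [0-18 ALLOC][19-30 ALLOC][31-37 ALLOC][38-57 FREE]
Op 4: b = realloc(b, 1) -> b = 19; heap: [0-18 ALLOC][19-19 ALLOC][20-30 FREE][31-37 ALLOC][38-57 FREE]
Op 5: a = realloc(a, 25) -> NULL (a unchanged); heap: [0-18 ALLOC][19-19 ALLOC][20-30 FREE][31-37 ALLOC][38-57 FREE]
Op 6: free(b) -> (freed b); heap: [0-18 ALLOC][19-30 FREE][31-37 ALLOC][38-57 FREE]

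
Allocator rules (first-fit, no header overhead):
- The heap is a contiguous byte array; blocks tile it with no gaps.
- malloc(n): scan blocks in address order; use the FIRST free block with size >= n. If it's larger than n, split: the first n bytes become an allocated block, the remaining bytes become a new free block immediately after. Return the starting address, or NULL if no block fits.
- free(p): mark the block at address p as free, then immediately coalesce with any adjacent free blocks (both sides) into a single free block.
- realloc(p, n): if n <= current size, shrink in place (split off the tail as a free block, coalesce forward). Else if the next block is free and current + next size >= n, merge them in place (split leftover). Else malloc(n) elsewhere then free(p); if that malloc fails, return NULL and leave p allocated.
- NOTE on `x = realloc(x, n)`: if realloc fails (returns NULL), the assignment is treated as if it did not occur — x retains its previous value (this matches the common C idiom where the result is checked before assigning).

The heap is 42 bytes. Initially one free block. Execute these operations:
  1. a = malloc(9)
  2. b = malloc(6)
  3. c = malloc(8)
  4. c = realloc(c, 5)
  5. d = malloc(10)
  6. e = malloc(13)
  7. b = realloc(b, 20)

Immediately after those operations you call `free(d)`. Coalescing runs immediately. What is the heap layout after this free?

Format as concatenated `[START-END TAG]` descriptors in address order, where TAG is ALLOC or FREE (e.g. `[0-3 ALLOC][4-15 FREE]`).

Answer: [0-8 ALLOC][9-14 ALLOC][15-19 ALLOC][20-41 FREE]

Derivation:
Op 1: a = malloc(9) -> a = 0; heap: [0-8 ALLOC][9-41 FREE]
Op 2: b = malloc(6) -> b = 9; heap: [0-8 ALLOC][9-14 ALLOC][15-41 FREE]
Op 3: c = malloc(8) -> c = 15; heap: [0-8 ALLOC][9-14 ALLOC][15-22 ALLOC][23-41 FREE]
Op 4: c = realloc(c, 5) -> c = 15; heap: [0-8 ALLOC][9-14 ALLOC][15-19 ALLOC][20-41 FREE]
Op 5: d = malloc(10) -> d = 20; heap: [0-8 ALLOC][9-14 ALLOC][15-19 ALLOC][20-29 ALLOC][30-41 FREE]
Op 6: e = malloc(13) -> e = NULL; heap: [0-8 ALLOC][9-14 ALLOC][15-19 ALLOC][20-29 ALLOC][30-41 FREE]
Op 7: b = realloc(b, 20) -> NULL (b unchanged); heap: [0-8 ALLOC][9-14 ALLOC][15-19 ALLOC][20-29 ALLOC][30-41 FREE]
free(d): d = 20 -> block [20-29 ALLOC]; mark free, coalesce with adjacent free neighbors -> [0-8 ALLOC][9-14 ALLOC][15-19 ALLOC][20-41 FREE]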